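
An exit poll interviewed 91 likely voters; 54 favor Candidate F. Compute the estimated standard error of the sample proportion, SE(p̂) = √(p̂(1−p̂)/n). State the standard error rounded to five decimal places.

The sample proportion is 54/91 = 0.59341.
p̂(1−p̂) = 0.59341·0.40659 = 0.241275.
Dividing by n and taking the root: √0.002651374 = 0.05149.

SE = 0.05149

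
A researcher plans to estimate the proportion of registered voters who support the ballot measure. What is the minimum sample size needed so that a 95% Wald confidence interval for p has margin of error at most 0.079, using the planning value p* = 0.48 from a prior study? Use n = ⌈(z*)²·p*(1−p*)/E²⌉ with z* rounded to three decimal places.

n = 154

For 95% confidence, z* = 1.960.
p*(1−p*) = 0.2496.
(z*)²·p*(1−p*)/E² = 3.841600·0.2496/0.006241 = 153.639.
Rounding up, n = 154.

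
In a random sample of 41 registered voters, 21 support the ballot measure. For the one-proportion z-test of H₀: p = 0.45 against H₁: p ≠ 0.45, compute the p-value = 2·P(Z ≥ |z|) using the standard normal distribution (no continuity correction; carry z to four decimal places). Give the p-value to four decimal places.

Sample proportion p̂ = 21/41 = 0.51220.
SE₀ = √(0.45·0.55/41) = 0.077695.
Test statistic (full precision, shown to 4 dp): z = (21/41 − 0.45)/SE₀ ≈ 0.8005.
From the standard normal, 2·P(Z ≥ |z|) = 0.4234.

p-value = 0.4234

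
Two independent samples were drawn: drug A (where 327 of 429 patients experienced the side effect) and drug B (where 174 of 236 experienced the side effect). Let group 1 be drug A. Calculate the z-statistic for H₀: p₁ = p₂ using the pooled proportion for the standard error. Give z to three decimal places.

Sample proportions: p̂₁ = 327/429 = 0.76224 and p̂₂ = 174/236 = 0.73729.
Pooled p̂ = (327+174)/(429+236) = 501/665 = 0.75338.
Pooled SE = √[0.1857968·0.00656829] ≈ 0.034934.
z = 0.02495/0.034934 = 0.714.

z = 0.714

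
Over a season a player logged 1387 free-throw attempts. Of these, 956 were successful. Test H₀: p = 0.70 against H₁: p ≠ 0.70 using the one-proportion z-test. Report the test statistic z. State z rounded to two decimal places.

z = -0.87

Sample proportion p̂ = 956/1387 = 0.68926.
Under H₀, SE = √(p₀(1−p₀)/n) = √(0.70·0.30/1387) = √0.000151406 = 0.012305.
Test statistic: z = -0.01074/0.012305 = -0.87.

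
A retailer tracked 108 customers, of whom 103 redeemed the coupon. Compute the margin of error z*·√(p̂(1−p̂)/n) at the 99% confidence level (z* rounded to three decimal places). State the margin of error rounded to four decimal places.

ME = 0.0521

p̂ = 103/108 = 0.95370.
SE = √(p̂(1−p̂)/n) = √(0.044153/108) = 0.020219.
z* = 2.576 at the 99% level.
Margin of error = z*·SE = 2.576 × 0.020219 = 0.0521.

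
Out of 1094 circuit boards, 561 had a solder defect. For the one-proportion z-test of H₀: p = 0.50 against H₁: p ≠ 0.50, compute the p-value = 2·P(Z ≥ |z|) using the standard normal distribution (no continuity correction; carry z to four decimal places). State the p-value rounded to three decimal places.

p-value = 0.397

Sample proportion p̂ = 561/1094 = 0.51280.
Null standard error: √(0.50·0.50/1094) = √0.000228519 = 0.015117.
z = (p̂ − p₀)/SE = (561/1094 − 0.50)/0.015117 ≈ 0.8465.
p-value = 2·P(Z ≥ |z|) with z = 0.8465 → 0.397.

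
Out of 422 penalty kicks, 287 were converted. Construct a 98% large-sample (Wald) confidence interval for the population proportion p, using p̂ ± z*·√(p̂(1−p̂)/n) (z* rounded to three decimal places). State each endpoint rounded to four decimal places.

(0.6273, 0.7329)

Sample proportion p̂ = 287/422 = 0.68009.
Standard error of p̂: √(0.217566/422) = √0.000515559 = 0.022706.
For 98% confidence, z* = 2.326.
Margin of error: 2.326 × 0.022706 = 0.05281.
Interval: 0.68009 ± 0.05281 → (0.6273, 0.7329).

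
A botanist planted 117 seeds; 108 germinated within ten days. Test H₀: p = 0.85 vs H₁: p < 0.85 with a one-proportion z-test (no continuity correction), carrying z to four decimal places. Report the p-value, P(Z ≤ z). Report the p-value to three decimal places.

The sample proportion is 108/117 = 0.92308.
Under H₀, SE = √(p₀(1−p₀)/n) = √(0.85·0.15/117) = √0.001089744 = 0.033011.
z = (p̂ − p₀)/SE = (108/117 − 0.85)/0.033011 ≈ 2.2137.
p-value = P(Z ≤ z) with z = 2.2137 → 0.987.

p-value = 0.987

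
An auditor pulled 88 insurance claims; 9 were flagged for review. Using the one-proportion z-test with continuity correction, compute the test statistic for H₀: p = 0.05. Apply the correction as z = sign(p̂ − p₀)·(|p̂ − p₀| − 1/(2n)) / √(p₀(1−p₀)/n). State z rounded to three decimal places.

z = 2.005

With x = 9 successes in n = 88, p̂ = 0.10227. p̂ − p₀ = 0.052273.
Continuity correction 1/(2n) = 1/176 = 0.005682.
Corrected numerator: |0.052273| − 0.005682 = 0.046591.
Null standard error: √(0.05·0.95/88) = √0.000539773 = 0.023233.
z = +0.046591/0.023233 = 2.005.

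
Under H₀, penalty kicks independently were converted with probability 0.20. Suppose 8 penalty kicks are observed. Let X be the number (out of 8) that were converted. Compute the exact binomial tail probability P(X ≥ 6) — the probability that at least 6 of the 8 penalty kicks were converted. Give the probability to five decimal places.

P = 0.00123

X ~ Binomial(n=8, p=0.20).
P(X ≥ 6) = C(8,6)·0.20^6·0.80^2 + C(8,7)·0.20^7·0.80^1 + C(8,8)·0.20^8·0.80^0.
= 0.001147 + 0.000082 + 0.000003 = 0.00123.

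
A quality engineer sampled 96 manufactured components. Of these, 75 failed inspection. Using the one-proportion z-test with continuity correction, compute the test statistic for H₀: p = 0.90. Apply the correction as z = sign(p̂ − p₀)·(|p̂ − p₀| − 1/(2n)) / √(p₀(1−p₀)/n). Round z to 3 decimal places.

z = -3.708

The sample proportion is 75/96 = 0.78125. p̂ − p₀ = -0.118750.
1/(2n) = 0.005208.
Corrected numerator: |-0.118750| − 0.005208 = 0.113542.
SE₀ = √(0.90·0.10/96) = 0.030619.
z = −0.113542/0.030619 = -3.708.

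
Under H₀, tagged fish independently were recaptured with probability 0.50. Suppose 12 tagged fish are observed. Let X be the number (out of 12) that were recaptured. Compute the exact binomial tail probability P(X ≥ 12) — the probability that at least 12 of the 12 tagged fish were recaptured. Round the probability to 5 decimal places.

X is binomial with n = 12 and p = 0.50.
P(X ≥ 12) = C(12,12)·0.50^12·0.50^0.
= 0.000244 = 0.00024.

P = 0.00024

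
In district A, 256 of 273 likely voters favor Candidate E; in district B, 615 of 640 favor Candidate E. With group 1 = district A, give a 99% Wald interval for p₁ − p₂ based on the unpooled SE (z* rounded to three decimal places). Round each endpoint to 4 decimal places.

p̂₁ = 256/273 = 0.93773, p̂₂ = 615/640 = 0.96094; p̂₁ − p̂₂ = -0.02321.
SE = √(0.000213895 + 0.000058651) = √0.000272546 = 0.016509.
The 99% critical value is z* = 2.576. Margin = 2.576·0.016509 = 0.04253.
So the interval runs from -0.0657 to 0.0193.

(-0.0657, 0.0193)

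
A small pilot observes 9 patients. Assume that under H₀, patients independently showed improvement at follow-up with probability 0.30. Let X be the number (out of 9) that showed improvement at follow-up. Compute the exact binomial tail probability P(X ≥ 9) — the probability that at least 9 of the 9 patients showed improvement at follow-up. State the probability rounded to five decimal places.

X is binomial with n = 9 and p = 0.30.
P(X ≥ 9) = C(9,9)·0.30^9·0.70^0.
= 0.000020 = 0.00002.

P = 0.00002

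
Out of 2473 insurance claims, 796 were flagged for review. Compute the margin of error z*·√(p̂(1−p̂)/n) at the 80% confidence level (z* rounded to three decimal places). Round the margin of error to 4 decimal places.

Sample proportion p̂ = 796/2473 = 0.32188.
SE = √(p̂(1−p̂)/n) = √(0.218272/2473) = 0.009395.
The 80% critical value is z* = 1.282.
So ME = 0.0120.

ME = 0.0120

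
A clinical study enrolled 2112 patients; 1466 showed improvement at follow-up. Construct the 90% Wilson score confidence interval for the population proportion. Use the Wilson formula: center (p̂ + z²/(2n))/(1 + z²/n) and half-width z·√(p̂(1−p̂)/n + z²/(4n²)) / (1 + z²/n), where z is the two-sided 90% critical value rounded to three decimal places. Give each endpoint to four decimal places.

p̂ = 1466/2112 = 0.69413; z = 1.645, so z² = 2.706025.
1 + z²/n = 1.001281.
Center = (0.69413 + 0.000641)/1.001281 = 0.69388.
Radicand: p̂(1−p̂)/n + z²/(4n²) = 0.000100527 + 0.000000152 = 0.000100679.
Half-width = 1.645·√0.000100679/1.001281 = 0.01648.
CI: 0.69388 ± 0.01648 = (0.6774, 0.7104).

(0.6774, 0.7104)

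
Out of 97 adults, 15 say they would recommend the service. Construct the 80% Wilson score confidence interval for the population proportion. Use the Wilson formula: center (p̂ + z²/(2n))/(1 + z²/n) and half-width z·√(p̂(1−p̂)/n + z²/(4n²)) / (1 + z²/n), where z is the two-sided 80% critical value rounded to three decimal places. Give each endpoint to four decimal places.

Here p̂ = 15/97 = 0.15464 and z = 1.282 (z² = 1.643524).
Denominator 1 + z²/n = 1 + 1.643524/97 = 1.016944.
Center = (0.15464 + 0.008472)/1.016944 = 0.16039.
Radicand: p̂(1−p̂)/n + z²/(4n²) = 0.001347690 + 0.000043669 = 0.001391359.
Half-width = z·√(radicand)/denom = 1.282·0.037301/1.016944 = 0.04702.
CI: 0.16039 ± 0.04702 = (0.1134, 0.2074).

(0.1134, 0.2074)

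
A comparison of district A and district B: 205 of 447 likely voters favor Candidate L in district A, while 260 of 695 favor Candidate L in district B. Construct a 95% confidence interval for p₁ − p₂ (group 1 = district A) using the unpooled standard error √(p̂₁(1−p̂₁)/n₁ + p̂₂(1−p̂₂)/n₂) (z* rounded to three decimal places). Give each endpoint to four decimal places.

p̂₁ = 0.45861, p̂₂ = 0.37410, so the observed difference is 0.08451.
Unpooled SE = √(p̂₁(1−p̂₁)/n₁ + p̂₂(1−p̂₂)/n₂) = √(0.000555452 + 0.000336906) = 0.029872.
z* = 1.960 at the 95% level. Margin of error = 0.05855.
Interval: 0.08451 ± 0.05855 → (0.0260, 0.1431).

(0.0260, 0.1431)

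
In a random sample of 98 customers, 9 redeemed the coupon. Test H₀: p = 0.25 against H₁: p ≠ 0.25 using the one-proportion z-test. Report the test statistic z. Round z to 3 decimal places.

p̂ = 9/98 = 0.09184.
SE₀ = √(0.25·0.75/98) = 0.043741.
Test statistic: z = -0.15816/0.043741 = -3.616.

z = -3.616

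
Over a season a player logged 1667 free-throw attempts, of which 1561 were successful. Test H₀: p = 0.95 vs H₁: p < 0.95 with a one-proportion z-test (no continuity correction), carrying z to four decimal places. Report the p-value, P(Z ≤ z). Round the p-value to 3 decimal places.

p̂ = 1561/1667 = 0.93641.
Null standard error: √(0.95·0.05/1667) = √0.000028494 = 0.005338.
z = (p̂ − p₀)/SE = (1561/1667 − 0.95)/0.005338 ≈ -2.5454.
p-value = P(Z ≤ z) with z = -2.5454 → 0.005.

p-value = 0.005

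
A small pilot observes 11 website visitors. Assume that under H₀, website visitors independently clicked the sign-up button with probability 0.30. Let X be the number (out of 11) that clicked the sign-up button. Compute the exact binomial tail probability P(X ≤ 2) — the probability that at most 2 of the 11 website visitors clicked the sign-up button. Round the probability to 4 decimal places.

P = 0.3127

X ~ Binomial(n=11, p=0.30).
P(X ≤ 2) = C(11,0)·0.30^0·0.70^11 + C(11,1)·0.30^1·0.70^10 + C(11,2)·0.30^2·0.70^9.
= 0.019773 + 0.093217 + 0.199750 = 0.3127.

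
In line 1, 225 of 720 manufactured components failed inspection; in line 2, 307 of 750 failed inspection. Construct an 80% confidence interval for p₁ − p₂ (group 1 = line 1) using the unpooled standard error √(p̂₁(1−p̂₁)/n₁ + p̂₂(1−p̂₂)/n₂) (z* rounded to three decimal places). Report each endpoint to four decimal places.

(-0.1288, -0.0649)

p̂₁ = 225/720 = 0.31250, p̂₂ = 307/750 = 0.40933; p̂₁ − p̂₂ = -0.09683.
Unpooled SE = √(p̂₁(1−p̂₁)/n₁ + p̂₂(1−p̂₂)/n₂) = √(0.000298394 + 0.000322373) = 0.024915.
z* = 1.282 at the 80% level. Margin of error = 0.03194.
CI: -0.09683 ± 0.03194 = (-0.1288, -0.0649).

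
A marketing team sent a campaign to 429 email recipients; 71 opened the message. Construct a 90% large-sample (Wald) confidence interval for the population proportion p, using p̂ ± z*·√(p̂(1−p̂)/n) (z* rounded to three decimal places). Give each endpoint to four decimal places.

(0.1360, 0.1950)

Sample proportion p̂ = 71/429 = 0.16550.
SE(p̂) = √(0.16550·0.83450/429) = 0.017943.
z* = 1.645 at the 90% level.
Margin = 1.645·0.017943 = 0.02952.
Interval: 0.16550 ± 0.02952 → (0.1360, 0.1950).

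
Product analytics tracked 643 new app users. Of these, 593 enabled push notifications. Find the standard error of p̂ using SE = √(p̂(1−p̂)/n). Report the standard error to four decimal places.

With x = 593 successes in n = 643, p̂ = 0.92224.
p̂(1−p̂) = 0.071713.
SE = √(0.071713/643) = √0.000111529 = 0.0106.

SE = 0.0106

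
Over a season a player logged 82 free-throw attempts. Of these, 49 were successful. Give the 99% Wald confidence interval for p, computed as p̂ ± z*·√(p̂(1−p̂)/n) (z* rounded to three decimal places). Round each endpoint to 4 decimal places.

(0.4581, 0.7371)

p̂ = 49/82 = 0.59756.
SE(p̂) = √(0.59756·0.40244/82) = 0.054154.
The 99% critical value is z* = 2.576.
Margin = 2.576·0.054154 = 0.13950.
So the interval runs from 0.4581 to 0.7371.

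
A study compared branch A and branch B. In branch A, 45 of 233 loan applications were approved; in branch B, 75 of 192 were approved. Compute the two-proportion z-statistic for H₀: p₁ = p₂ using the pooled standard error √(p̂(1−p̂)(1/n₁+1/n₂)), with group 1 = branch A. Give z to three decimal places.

Sample proportions: p̂₁ = 45/233 = 0.19313 and p̂₂ = 75/192 = 0.39062.
Pooling: p̂ = 120/425 = 0.28235.
SE = √[p̂(1−p̂)(1/n₁+1/n₂)] = √[0.28235·0.71765·(1/233+1/192)] ≈ 0.043875.
z = -0.19749/0.043875 = -4.501.

z = -4.501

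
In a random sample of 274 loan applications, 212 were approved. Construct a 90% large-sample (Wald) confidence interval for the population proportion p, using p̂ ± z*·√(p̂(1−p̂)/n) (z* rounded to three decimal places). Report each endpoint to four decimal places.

(0.7321, 0.8153)

The sample proportion is 212/274 = 0.77372.
SE = √(p̂(1−p̂)/n) = √(0.175076/274) = 0.025278.
The 90% critical value is z* = 1.645.
Margin = 1.645·0.025278 = 0.04158.
So the interval runs from 0.7321 to 0.8153.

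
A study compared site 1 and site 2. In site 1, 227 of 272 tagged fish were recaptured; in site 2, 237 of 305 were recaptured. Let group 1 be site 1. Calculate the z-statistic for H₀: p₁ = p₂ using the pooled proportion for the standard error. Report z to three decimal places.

z = 1.738

p̂₁ = 227/272 = 0.83456, p̂₂ = 237/305 = 0.77705.
Pooling: p̂ = 464/577 = 0.80416.
Pooled SE = √[0.1574870·0.00695516] ≈ 0.033096.
z = 0.05751/0.033096 = 1.738.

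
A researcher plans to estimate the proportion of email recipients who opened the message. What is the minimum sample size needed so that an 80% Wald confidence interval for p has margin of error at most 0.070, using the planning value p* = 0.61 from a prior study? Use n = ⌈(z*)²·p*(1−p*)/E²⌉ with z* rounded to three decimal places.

z* = 1.282 at the 80% level.
p*(1−p*) = 0.2379.
Required n before rounding: 1.643524 × 0.2379 / 0.070² = 79.795.
⌈79.795⌉ = 80.

n = 80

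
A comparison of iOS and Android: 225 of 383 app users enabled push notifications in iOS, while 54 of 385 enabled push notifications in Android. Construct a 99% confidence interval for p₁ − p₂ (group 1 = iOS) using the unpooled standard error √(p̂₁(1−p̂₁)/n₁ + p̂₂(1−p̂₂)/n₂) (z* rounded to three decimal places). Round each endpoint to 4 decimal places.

p̂₁ = 0.58747, p̂₂ = 0.14026, so the observed difference is 0.44721.
SE = √(0.000632766 + 0.000313213) = √0.000945979 = 0.030757.
The 99% critical value is z* = 2.576. Margin of error = 0.07923.
So the interval runs from 0.3680 to 0.5264.

(0.3680, 0.5264)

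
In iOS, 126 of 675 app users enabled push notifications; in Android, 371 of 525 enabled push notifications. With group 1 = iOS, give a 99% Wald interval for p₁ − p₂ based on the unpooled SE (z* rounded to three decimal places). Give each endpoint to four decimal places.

p̂₁ = 126/675 = 0.18667, p̂₂ = 371/525 = 0.70667; p̂₁ − p̂₂ = -0.52000.
SE = √(0.000224922 + 0.000394836) = √0.000619758 = 0.024895.
z* = 2.576 at the 99% level. Margin of error = 0.06413.
CI: -0.52000 ± 0.06413 = (-0.5841, -0.4559).

(-0.5841, -0.4559)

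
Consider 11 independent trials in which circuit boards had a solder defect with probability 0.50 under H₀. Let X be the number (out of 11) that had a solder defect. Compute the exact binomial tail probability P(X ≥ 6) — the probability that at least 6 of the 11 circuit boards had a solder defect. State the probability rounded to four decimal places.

X is binomial with n = 11 and p = 0.50.
P(X ≥ 6) = Σ_{j=6}^{11} C(11,j)·0.50^j·0.50^{11−j}.
= 0.225586 + 0.161133 + 0.080566 + 0.026855 + 0.005371 + 0.000488 = 0.5000.

P = 0.5000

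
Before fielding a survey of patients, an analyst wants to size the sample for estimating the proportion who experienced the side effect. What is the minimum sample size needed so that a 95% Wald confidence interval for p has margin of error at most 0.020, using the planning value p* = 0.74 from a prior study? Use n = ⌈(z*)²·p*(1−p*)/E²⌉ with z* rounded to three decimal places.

n = 1848

For 95% confidence, z* = 1.960.
p*(1−p*) = 0.1924.
(z*)²·p*(1−p*)/E² = 3.841600·0.1924/0.000400 = 1847.810.
⌈1847.810⌉ = 1848.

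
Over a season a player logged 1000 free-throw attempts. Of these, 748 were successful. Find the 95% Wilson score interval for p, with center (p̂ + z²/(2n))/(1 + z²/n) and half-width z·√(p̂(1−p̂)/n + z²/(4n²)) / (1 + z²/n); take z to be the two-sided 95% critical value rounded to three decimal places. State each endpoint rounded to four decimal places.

p̂ = 748/1000 = 0.74800; z = 1.960, so z² = 3.841600.
Denominator 1 + z²/n = 1 + 3.841600/1000 = 1.003842.
Adjusted center: (0.74800 + z²/(2n))/1.003842 = 0.74705.
Radicand: p̂(1−p̂)/n + z²/(4n²) = 0.000188496 + 0.000000960 = 0.000189456.
Half-width = z·√(radicand)/denom = 1.960·0.013764/1.003842 = 0.02687.
Interval: 0.74705 ± 0.02687 → (0.7202, 0.7739).

(0.7202, 0.7739)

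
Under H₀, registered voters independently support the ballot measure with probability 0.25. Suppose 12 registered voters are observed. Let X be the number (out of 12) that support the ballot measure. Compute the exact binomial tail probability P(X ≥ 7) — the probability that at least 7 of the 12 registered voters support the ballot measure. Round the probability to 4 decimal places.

P = 0.0143

X is binomial with n = 12 and p = 0.25.
P(X ≥ 7) = Σ_{j=7}^{12} C(12,j)·0.25^j·0.75^{12−j}.
= 0.011471 + 0.002390 + 0.000354 + 0.000035 + 0.000002 + 0.000000 = 0.0143.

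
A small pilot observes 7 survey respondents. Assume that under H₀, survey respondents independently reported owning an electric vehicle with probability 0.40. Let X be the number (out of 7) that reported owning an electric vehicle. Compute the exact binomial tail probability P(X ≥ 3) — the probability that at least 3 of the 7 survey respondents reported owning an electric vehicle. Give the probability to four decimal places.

X ~ Binomial(n=7, p=0.40).
P(X ≥ 3) = Σ_{j=3}^{7} C(7,j)·0.40^j·0.60^{7−j}.
= 0.290304 + 0.193536 + 0.077414 + 0.017203 + 0.001638 = 0.5801.

P = 0.5801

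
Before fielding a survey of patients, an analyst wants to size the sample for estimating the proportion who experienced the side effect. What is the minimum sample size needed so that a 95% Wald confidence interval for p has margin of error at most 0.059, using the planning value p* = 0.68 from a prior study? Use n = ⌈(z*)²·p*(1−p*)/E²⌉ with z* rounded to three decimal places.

For 95% confidence, z* = 1.960.
p*(1−p*) = 0.2176.
Required n before rounding: 3.841600 × 0.2176 / 0.059² = 240.141.
Rounding up, n = 241.

n = 241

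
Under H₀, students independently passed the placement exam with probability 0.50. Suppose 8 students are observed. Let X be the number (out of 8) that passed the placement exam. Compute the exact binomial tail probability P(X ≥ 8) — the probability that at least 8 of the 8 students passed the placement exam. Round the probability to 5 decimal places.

P = 0.00391

X ~ Binomial(n=8, p=0.50).
P(X ≥ 8) = C(8,8)·0.50^8·0.50^0.
= 0.003906 = 0.00391.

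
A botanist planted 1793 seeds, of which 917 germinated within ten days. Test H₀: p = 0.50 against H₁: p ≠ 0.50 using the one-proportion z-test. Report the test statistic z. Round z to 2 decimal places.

With x = 917 successes in n = 1793, p̂ = 0.51143.
Null standard error: √(0.50·0.50/1793) = √0.000139431 = 0.011808.
Test statistic: z = 0.01143/0.011808 = 0.97.

z = 0.97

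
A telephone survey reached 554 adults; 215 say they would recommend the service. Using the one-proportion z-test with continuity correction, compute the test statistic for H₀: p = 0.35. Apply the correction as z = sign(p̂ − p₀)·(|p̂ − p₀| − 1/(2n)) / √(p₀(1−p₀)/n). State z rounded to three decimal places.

p̂ = 215/554 = 0.38809. p̂ − p₀ = 0.038087.
Continuity correction 1/(2n) = 1/1108 = 0.000903.
Corrected numerator: |0.038087| − 0.000903 = 0.037184.
Null standard error: √(0.35·0.65/554) = √0.000410650 = 0.020264.
z = +0.037184/0.020264 = 1.835.

z = 1.835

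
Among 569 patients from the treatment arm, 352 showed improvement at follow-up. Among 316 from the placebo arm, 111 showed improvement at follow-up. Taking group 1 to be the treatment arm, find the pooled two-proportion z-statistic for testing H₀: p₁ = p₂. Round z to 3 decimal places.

z = 7.630

Sample proportions: p̂₁ = 352/569 = 0.61863 and p̂₂ = 111/316 = 0.35127.
Pooled p̂ = (352+111)/(569+316) = 463/885 = 0.52316.
Pooled SE = √[0.2494634·0.00492203] ≈ 0.035041.
z = (p̂₁ − p̂₂)/SE = (0.61863 − 0.35127)/0.035041 = 0.26736/0.035041 = 7.630.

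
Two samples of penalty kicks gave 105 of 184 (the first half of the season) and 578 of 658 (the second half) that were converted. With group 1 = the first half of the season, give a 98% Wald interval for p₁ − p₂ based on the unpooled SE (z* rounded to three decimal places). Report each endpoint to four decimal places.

p̂₁ = 105/184 = 0.57065, p̂₂ = 578/658 = 0.87842; p̂₁ − p̂₂ = -0.30777.
SE = √(0.001331567 + 0.000162308) = √0.001493875 = 0.038651.
For 98% confidence, z* = 2.326. Margin of error = 0.08990.
CI: -0.30777 ± 0.08990 = (-0.3977, -0.2179).

(-0.3977, -0.2179)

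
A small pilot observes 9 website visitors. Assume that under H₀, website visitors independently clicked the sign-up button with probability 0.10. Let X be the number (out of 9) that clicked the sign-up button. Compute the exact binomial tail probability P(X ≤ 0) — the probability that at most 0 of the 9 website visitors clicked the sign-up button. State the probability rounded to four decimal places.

P = 0.3874

X is binomial with n = 9 and p = 0.10.
P(X ≤ 0) = C(9,0)·0.10^0·0.90^9.
= 0.387420 = 0.3874.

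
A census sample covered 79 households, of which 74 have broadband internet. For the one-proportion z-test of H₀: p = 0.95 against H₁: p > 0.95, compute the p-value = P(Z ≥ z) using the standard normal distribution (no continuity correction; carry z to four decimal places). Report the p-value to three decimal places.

The sample proportion is 74/79 = 0.93671.
SE₀ = √(0.95·0.05/79) = 0.024521.
z = (p̂ − p₀)/SE = (74/79 − 0.95)/0.024521 ≈ -0.5420.
From the standard normal, P(Z ≥ z) = 0.706.

p-value = 0.706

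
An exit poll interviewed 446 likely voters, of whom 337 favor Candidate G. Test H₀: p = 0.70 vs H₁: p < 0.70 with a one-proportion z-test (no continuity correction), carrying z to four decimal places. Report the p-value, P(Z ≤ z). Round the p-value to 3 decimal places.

p-value = 0.995

With x = 337 successes in n = 446, p̂ = 0.75561.
Null standard error: √(0.70·0.30/446) = √0.000470852 = 0.021699.
z = (p̂ − p₀)/SE = (337/446 − 0.70)/0.021699 ≈ 2.5626.
p-value = P(Z ≤ z) with z = 2.5626 → 0.995.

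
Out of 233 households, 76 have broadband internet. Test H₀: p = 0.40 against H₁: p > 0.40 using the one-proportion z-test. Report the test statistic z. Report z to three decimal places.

z = -2.300

With x = 76 successes in n = 233, p̂ = 0.32618.
SE₀ = √(0.40·0.60/233) = 0.032094.
Test statistic: z = -0.07382/0.032094 = -2.300.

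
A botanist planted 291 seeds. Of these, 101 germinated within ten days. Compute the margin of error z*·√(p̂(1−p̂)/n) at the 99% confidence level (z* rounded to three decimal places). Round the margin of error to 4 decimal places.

ME = 0.0719

The sample proportion is 101/291 = 0.34708.
SE = √(p̂(1−p̂)/n) = √(0.226615/291) = 0.027906.
z* = 2.576 at the 99% level.
ME = 2.576·0.027906 = 0.0719.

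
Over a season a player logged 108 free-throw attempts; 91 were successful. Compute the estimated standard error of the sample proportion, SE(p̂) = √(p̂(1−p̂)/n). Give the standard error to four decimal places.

SE = 0.0350

The sample proportion is 91/108 = 0.84259.
p̂(1−p̂) = 0.132632.
Dividing by n and taking the root: √0.001228074 = 0.0350.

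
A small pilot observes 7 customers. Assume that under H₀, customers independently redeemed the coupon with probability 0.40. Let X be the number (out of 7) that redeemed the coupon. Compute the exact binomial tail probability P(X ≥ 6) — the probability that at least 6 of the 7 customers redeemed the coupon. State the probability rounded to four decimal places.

X is binomial with n = 7 and p = 0.40.
P(X ≥ 6) = C(7,6)·0.40^6·0.60^1 + C(7,7)·0.40^7·0.60^0.
= 0.017203 + 0.001638 = 0.0188.

P = 0.0188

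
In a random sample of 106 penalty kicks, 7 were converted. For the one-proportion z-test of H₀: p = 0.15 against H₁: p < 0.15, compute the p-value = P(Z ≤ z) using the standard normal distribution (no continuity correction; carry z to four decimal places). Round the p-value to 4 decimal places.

p-value = 0.0077

p̂ = 7/106 = 0.06604.
SE₀ = √(0.15·0.85/106) = 0.034682.
z = (p̂ − p₀)/SE = (7/106 − 0.15)/0.034682 ≈ -2.4209.
From the standard normal, P(Z ≤ z) = 0.0077.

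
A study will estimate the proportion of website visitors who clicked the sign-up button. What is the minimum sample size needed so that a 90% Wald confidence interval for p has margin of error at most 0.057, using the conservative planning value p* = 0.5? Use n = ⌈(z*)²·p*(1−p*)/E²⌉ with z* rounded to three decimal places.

For 90% confidence, z* = 1.645.
p*(1−p*) = 0.50·0.50 = 0.2500.
(z*)²·p*(1−p*)/E² = 2.706025·0.2500/0.003249 = 208.220.
⌈208.220⌉ = 209.

n = 209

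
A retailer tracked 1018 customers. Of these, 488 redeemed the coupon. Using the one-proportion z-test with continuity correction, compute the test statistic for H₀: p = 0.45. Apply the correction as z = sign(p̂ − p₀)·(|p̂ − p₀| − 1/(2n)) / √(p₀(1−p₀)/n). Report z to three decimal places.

p̂ = 488/1018 = 0.47937. p̂ − p₀ = 0.029371.
1/(2n) = 0.000491.
Corrected numerator: |0.029371| − 0.000491 = 0.028880.
Under H₀, SE = √(p₀(1−p₀)/n) = √(0.45·0.55/1018) = √0.000243124 = 0.015592.
z = +0.028880/0.015592 = 1.852.

z = 1.852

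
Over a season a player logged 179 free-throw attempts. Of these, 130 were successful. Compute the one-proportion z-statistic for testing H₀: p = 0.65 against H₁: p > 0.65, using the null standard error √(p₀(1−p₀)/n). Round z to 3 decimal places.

z = 2.139

Sample proportion p̂ = 130/179 = 0.72626.
Null standard error: √(0.65·0.35/179) = √0.001270950 = 0.035650.
z = (p̂ − p₀)/SE = (0.72626 − 0.65)/0.035650 = 2.139.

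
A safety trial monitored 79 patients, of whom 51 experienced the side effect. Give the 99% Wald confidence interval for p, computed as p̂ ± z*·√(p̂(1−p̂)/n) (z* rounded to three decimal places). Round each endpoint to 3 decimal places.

With x = 51 successes in n = 79, p̂ = 0.64557.
SE = √(p̂(1−p̂)/n) = √(0.228809/79) = 0.053817.
z* = 2.576 at the 99% level.
Margin = 2.576·0.053817 = 0.13863.
CI: 0.64557 ± 0.13863 = (0.507, 0.784).

(0.507, 0.784)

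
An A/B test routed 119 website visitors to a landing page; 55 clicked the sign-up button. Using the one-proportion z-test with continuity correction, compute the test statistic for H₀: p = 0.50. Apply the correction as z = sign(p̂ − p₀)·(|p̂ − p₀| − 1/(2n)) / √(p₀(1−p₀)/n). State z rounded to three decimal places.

With x = 55 successes in n = 119, p̂ = 0.46218. p̂ − p₀ = -0.037815.
1/(2n) = 0.004202.
Corrected numerator: |-0.037815| − 0.004202 = 0.033613.
Null standard error: √(0.50·0.50/119) = √0.002100840 = 0.045835.
z = −0.033613/0.045835 = -0.733.

z = -0.733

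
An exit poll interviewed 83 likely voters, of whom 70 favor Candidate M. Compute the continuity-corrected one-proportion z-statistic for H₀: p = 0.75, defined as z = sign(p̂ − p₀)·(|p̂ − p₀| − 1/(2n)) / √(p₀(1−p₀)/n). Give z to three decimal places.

Sample proportion p̂ = 70/83 = 0.84337. p̂ − p₀ = 0.093373.
Continuity correction 1/(2n) = 1/166 = 0.006024.
Corrected numerator: |0.093373| − 0.006024 = 0.087349.
Under H₀, SE = √(p₀(1−p₀)/n) = √(0.75·0.25/83) = √0.002259036 = 0.047529.
z = (+)0.087349/0.047529 = 1.838.

z = 1.838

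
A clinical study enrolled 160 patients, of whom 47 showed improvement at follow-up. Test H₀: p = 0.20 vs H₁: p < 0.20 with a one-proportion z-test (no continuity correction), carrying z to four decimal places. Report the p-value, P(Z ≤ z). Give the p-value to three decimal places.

p-value = 0.998

With x = 47 successes in n = 160, p̂ = 0.29375.
Null standard error: √(0.20·0.80/160) = √0.001000000 = 0.031623.
Test statistic (full precision, shown to 4 dp): z = (47/160 − 0.20)/SE₀ ≈ 2.9646.
From the standard normal, P(Z ≤ z) = 0.998.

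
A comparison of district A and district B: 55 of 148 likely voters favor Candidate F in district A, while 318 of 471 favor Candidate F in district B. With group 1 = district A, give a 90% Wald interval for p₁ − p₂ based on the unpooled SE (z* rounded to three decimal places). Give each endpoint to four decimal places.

p̂₁ = 55/148 = 0.37162, p̂₂ = 318/471 = 0.67516; p̂₁ − p̂₂ = -0.30354.
SE = √(0.001577831 + 0.000465646) = √0.002043477 = 0.045205.
The 90% critical value is z* = 1.645. Margin of error = 0.07436.
Interval: -0.30354 ± 0.07436 → (-0.3779, -0.2292).

(-0.3779, -0.2292)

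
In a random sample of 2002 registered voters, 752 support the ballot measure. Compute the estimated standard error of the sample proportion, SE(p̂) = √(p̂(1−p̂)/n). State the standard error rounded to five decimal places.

SE = 0.01082

The sample proportion is 752/2002 = 0.37562.
p̂(1−p̂) = 0.37562·0.62438 = 0.234530.
SE = √(0.234530/2002) = 0.01082.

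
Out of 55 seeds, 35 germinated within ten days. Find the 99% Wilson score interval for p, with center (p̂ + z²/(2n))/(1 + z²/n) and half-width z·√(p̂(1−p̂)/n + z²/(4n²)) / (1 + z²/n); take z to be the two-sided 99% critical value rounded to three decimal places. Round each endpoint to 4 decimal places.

(0.4632, 0.7802)

p̂ = 35/55 = 0.63636; z = 2.576, so z² = 6.635776.
Denominator 1 + z²/n = 1 + 6.635776/55 = 1.120650.
Adjusted center: (0.63636 + z²/(2n))/1.120650 = 0.62168.
Radicand: p̂(1−p̂)/n + z²/(4n²) = 0.004207363 + 0.000548411 = 0.004755774.
Half-width = 2.576·√0.004755774/1.120650 = 0.15852.
CI: 0.62168 ± 0.15852 = (0.4632, 0.7802).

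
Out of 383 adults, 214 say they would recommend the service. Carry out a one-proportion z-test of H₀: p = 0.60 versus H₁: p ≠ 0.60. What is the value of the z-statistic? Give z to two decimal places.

With x = 214 successes in n = 383, p̂ = 0.55875.
Under H₀, SE = √(p₀(1−p₀)/n) = √(0.60·0.40/383) = √0.000626632 = 0.025033.
z = (p̂ − p₀)/SE = (0.55875 − 0.60)/0.025033 = -1.65.

z = -1.65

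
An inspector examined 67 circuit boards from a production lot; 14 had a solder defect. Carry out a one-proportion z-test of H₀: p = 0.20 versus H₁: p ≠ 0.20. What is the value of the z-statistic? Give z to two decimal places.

With x = 14 successes in n = 67, p̂ = 0.20896.
Null standard error: √(0.20·0.80/67) = √0.002388060 = 0.048868.
z = (p̂ − p₀)/SE = (0.20896 − 0.20)/0.048868 = 0.18.

z = 0.18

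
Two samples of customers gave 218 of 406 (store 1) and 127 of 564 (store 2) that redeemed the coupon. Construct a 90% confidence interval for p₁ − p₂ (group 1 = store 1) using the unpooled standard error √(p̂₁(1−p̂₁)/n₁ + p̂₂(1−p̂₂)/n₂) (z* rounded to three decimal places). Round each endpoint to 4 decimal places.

(0.2618, 0.3617)

p̂₁ = 0.53695, p̂₂ = 0.22518, so the observed difference is 0.31177.
Unpooled SE = √(p̂₁(1−p̂₁)/n₁ + p̂₂(1−p̂₂)/n₂) = √(0.000612401 + 0.000309348) = 0.030360.
For 90% confidence, z* = 1.645. Margin of error = 0.04994.
So the interval runs from 0.2618 to 0.3617.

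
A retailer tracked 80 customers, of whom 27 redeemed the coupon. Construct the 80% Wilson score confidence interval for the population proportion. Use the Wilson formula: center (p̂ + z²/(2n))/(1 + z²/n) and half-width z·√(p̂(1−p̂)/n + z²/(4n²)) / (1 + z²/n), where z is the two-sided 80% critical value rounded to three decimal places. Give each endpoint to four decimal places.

(0.2736, 0.4079)

Here p̂ = 27/80 = 0.33750 and z = 1.282 (z² = 1.643524).
Denominator 1 + z²/n = 1 + 1.643524/80 = 1.020544.
Adjusted center: (0.33750 + z²/(2n))/1.020544 = 0.34077.
Radicand: p̂(1−p̂)/n + z²/(4n²) = 0.002794922 + 0.000064200 = 0.002859122.
Half-width = z·√(radicand)/denom = 1.282·0.053471/1.020544 = 0.06717.
CI: 0.34077 ± 0.06717 = (0.2736, 0.4079).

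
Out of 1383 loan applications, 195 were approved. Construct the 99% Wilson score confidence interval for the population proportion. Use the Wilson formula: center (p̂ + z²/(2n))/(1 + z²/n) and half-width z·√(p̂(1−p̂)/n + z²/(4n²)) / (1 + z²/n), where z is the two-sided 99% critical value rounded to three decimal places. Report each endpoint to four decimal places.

(0.1186, 0.1668)

Here p̂ = 195/1383 = 0.14100 and z = 2.576 (z² = 6.635776).
1 + z²/n = 1.004798.
Adjusted center: (0.14100 + z²/(2n))/1.004798 = 0.14271.
Radicand: p̂(1−p̂)/n + z²/(4n²) = 0.000087576 + 0.000000867 = 0.000088443.
Half-width = z·√(radicand)/denom = 2.576·0.009404/1.004798 = 0.02411.
CI: 0.14271 ± 0.02411 = (0.1186, 0.1668).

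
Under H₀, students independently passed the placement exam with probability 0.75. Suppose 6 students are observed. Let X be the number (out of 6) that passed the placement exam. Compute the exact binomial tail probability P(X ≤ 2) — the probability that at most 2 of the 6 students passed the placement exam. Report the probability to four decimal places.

X is binomial with n = 6 and p = 0.75.
P(X ≤ 2) = C(6,0)·0.75^0·0.25^6 + C(6,1)·0.75^1·0.25^5 + C(6,2)·0.75^2·0.25^4.
= 0.000244 + 0.004395 + 0.032959 = 0.0376.

P = 0.0376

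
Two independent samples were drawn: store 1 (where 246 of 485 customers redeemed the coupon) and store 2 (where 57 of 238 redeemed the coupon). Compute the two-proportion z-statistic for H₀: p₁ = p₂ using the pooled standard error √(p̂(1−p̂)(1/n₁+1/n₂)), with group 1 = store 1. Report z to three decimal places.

z = 6.856

p̂₁ = 246/485 = 0.50722, p̂₂ = 57/238 = 0.23950.
Pooling: p̂ = 303/723 = 0.41909.
SE = √[p̂(1−p̂)(1/n₁+1/n₂)] = √[0.41909·0.58091·(1/485+1/238)] ≈ 0.039050.
z = 0.26772/0.039050 = 6.856.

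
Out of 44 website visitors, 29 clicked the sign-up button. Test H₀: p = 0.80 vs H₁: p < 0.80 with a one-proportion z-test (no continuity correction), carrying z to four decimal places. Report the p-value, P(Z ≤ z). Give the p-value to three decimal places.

Sample proportion p̂ = 29/44 = 0.65909.
Under H₀, SE = √(p₀(1−p₀)/n) = √(0.80·0.20/44) = √0.003636364 = 0.060302.
z = (p̂ − p₀)/SE = (29/44 − 0.80)/0.060302 ≈ -2.3367.
From the standard normal, P(Z ≤ z) = 0.010.

p-value = 0.010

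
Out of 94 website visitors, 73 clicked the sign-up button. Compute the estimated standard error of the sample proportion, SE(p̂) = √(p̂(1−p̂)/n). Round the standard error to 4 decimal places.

p̂ = 73/94 = 0.77660.
p̂(1−p̂) = 0.173492.
SE = √(0.173492/94) = √0.001845660 = 0.0430.

SE = 0.0430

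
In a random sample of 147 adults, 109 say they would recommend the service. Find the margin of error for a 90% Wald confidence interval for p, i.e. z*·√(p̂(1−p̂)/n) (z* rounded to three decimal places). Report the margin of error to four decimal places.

With x = 109 successes in n = 147, p̂ = 0.74150.
SE = √(p̂(1−p̂)/n) = √(0.191679/147) = 0.036110.
The 90% critical value is z* = 1.645.
So ME = 0.0594.

ME = 0.0594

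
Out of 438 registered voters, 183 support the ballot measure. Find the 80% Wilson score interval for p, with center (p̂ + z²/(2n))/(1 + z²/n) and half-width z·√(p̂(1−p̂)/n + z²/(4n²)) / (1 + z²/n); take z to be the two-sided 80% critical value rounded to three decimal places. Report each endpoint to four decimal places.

p̂ = 183/438 = 0.41781; z = 1.282, so z² = 1.643524.
Denominator 1 + z²/n = 1 + 1.643524/438 = 1.003752.
Adjusted center: (0.41781 + z²/(2n))/1.003752 = 0.41812.
Radicand: p̂(1−p̂)/n + z²/(4n²) = 0.000555353 + 0.000002142 = 0.000557495.
Half-width = 1.282·√0.000557495/1.003752 = 0.03016.
CI: 0.41812 ± 0.03016 = (0.3880, 0.4483).

(0.3880, 0.4483)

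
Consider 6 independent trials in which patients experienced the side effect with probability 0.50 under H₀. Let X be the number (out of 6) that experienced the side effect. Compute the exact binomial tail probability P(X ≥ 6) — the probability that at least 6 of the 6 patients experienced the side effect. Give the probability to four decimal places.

P = 0.0156

X ~ Binomial(n=6, p=0.50).
P(X ≥ 6) = C(6,6)·0.50^6·0.50^0.
= 0.015625 = 0.0156.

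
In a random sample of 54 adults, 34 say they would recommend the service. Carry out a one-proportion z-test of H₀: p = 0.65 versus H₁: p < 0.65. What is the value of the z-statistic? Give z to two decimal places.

With x = 34 successes in n = 54, p̂ = 0.62963.
Null standard error: √(0.65·0.35/54) = √0.004212963 = 0.064907.
Test statistic: z = -0.02037/0.064907 = -0.31.

z = -0.31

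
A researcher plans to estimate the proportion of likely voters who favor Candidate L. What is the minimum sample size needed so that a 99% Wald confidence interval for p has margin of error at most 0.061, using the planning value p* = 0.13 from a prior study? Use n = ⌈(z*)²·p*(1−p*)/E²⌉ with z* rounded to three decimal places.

For 99% confidence, z* = 2.576.
p*(1−p*) = 0.1131.
(z*)²·p*(1−p*)/E² = 6.635776·0.1131/0.003721 = 201.695.
Rounding up, n = 202.

n = 202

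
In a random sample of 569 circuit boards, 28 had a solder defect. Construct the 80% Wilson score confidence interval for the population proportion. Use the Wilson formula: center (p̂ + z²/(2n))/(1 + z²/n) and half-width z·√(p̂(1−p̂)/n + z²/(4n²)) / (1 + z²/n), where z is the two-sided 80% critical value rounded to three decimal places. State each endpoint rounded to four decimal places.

Here p̂ = 28/569 = 0.04921 and z = 1.282 (z² = 1.643524).
1 + z²/n = 1.002888.
Center = (0.04921 + 0.001444)/1.002888 = 0.05051.
Radicand: p̂(1−p̂)/n + z²/(4n²) = 0.000082228 + 0.000001269 = 0.000083497.
Half-width = 1.282·√0.000083497/1.002888 = 0.01168.
So the interval runs from 0.0388 to 0.0622.

(0.0388, 0.0622)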